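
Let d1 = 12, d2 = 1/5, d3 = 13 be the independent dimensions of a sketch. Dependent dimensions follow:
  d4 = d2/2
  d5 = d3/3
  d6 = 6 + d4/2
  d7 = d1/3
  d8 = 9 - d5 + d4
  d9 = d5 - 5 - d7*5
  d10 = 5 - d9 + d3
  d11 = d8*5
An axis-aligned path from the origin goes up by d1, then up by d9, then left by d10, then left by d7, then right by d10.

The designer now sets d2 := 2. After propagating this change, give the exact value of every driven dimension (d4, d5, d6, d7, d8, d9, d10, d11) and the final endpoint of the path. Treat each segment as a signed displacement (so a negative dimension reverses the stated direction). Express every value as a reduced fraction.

Apply edit: d2 := 2
  d4 = d2/2 = 1
  d5 = d3/3 = 13/3
  d6 = 6 + d4/2 = 13/2
  d7 = d1/3 = 4
  d8 = 9 - d5 + d4 = 17/3
  d9 = d5 - 5 - d7*5 = -62/3
  d10 = 5 - d9 + d3 = 116/3
  d11 = d8*5 = 85/3
Walk from origin (0, 0):
  seg 1: up by d1 = 12 → (0, 12)
  seg 2: up by d9 = -62/3 → (0, -26/3)
  seg 3: left by d10 = 116/3 → (-116/3, -26/3)
  seg 4: left by d7 = 4 → (-128/3, -26/3)
  seg 5: right by d10 = 116/3 → (-4, -26/3)

d4 = 1
d5 = 13/3
d6 = 13/2
d7 = 4
d8 = 17/3
d9 = -62/3
d10 = 116/3
d11 = 85/3
endpoint = (-4, -26/3)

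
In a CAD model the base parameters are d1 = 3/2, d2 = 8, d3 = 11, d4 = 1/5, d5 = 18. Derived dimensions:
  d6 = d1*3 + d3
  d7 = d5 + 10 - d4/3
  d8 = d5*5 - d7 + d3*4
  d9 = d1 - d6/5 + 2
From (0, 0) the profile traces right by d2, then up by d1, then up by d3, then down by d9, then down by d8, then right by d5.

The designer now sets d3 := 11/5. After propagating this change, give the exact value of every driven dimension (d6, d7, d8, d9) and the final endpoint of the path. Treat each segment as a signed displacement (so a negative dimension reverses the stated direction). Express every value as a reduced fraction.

Apply edit: d3 := 11/5
  d6 = d1*3 + d3 = 67/10
  d7 = d5 + 10 - d4/3 = 419/15
  d8 = d5*5 - d7 + d3*4 = 1063/15
  d9 = d1 - d6/5 + 2 = 54/25
Walk from origin (0, 0):
  seg 1: right by d2 = 8 → (8, 0)
  seg 2: up by d1 = 3/2 → (8, 3/2)
  seg 3: up by d3 = 11/5 → (8, 37/10)
  seg 4: down by d9 = 54/25 → (8, 77/50)
  seg 5: down by d8 = 1063/15 → (8, -10399/150)
  seg 6: right by d5 = 18 → (26, -10399/150)

d6 = 67/10
d7 = 419/15
d8 = 1063/15
d9 = 54/25
endpoint = (26, -10399/150)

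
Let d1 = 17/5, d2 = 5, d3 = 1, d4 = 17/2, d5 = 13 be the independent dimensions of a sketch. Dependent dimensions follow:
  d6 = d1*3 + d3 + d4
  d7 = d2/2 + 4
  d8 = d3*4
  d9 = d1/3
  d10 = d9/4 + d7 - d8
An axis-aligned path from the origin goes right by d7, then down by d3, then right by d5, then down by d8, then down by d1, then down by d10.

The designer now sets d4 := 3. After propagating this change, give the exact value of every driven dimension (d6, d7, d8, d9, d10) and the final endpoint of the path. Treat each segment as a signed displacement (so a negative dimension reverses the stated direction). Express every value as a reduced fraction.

Apply edit: d4 := 3
  d6 = d1*3 + d3 + d4 = 71/5
  d7 = d2/2 + 4 = 13/2
  d8 = d3*4 = 4
  d9 = d1/3 = 17/15
  d10 = d9/4 + d7 - d8 = 167/60
Walk from origin (0, 0):
  seg 1: right by d7 = 13/2 → (13/2, 0)
  seg 2: down by d3 = 1 → (13/2, -1)
  seg 3: right by d5 = 13 → (39/2, -1)
  seg 4: down by d8 = 4 → (39/2, -5)
  seg 5: down by d1 = 17/5 → (39/2, -42/5)
  seg 6: down by d10 = 167/60 → (39/2, -671/60)

d6 = 71/5
d7 = 13/2
d8 = 4
d9 = 17/15
d10 = 167/60
endpoint = (39/2, -671/60)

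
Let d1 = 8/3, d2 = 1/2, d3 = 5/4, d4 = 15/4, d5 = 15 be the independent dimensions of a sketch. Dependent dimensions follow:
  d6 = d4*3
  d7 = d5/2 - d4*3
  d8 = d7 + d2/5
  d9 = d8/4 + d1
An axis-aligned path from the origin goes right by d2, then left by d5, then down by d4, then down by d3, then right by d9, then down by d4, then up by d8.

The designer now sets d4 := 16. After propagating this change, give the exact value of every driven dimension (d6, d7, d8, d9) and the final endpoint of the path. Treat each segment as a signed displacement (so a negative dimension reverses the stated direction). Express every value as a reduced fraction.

Apply edit: d4 := 16
  d6 = d4*3 = 48
  d7 = d5/2 - d4*3 = -81/2
  d8 = d7 + d2/5 = -202/5
  d9 = d8/4 + d1 = -223/30
Walk from origin (0, 0):
  seg 1: right by d2 = 1/2 → (1/2, 0)
  seg 2: left by d5 = 15 → (-29/2, 0)
  seg 3: down by d4 = 16 → (-29/2, -16)
  seg 4: down by d3 = 5/4 → (-29/2, -69/4)
  seg 5: right by d9 = -223/30 → (-329/15, -69/4)
  seg 6: down by d4 = 16 → (-329/15, -133/4)
  seg 7: up by d8 = -202/5 → (-329/15, -1473/20)

d6 = 48
d7 = -81/2
d8 = -202/5
d9 = -223/30
endpoint = (-329/15, -1473/20)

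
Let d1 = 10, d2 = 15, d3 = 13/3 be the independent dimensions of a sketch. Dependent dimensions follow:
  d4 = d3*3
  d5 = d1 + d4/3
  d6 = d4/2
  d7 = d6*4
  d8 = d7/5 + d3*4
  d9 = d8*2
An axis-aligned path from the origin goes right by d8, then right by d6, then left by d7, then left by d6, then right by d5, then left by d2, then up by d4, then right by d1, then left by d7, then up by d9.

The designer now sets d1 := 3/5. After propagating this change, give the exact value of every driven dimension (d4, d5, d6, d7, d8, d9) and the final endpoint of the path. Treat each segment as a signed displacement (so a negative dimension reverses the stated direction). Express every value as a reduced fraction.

d4 = 13
d5 = 74/15
d6 = 13/2
d7 = 26
d8 = 338/15
d9 = 676/15
endpoint = (-584/15, 871/15)

Apply edit: d1 := 3/5
  d4 = d3*3 = 13
  d5 = d1 + d4/3 = 74/15
  d6 = d4/2 = 13/2
  d7 = d6*4 = 26
  d8 = d7/5 + d3*4 = 338/15
  d9 = d8*2 = 676/15
Walk from origin (0, 0):
  seg 1: right by d8 = 338/15 → (338/15, 0)
  seg 2: right by d6 = 13/2 → (871/30, 0)
  seg 3: left by d7 = 26 → (91/30, 0)
  seg 4: left by d6 = 13/2 → (-52/15, 0)
  seg 5: right by d5 = 74/15 → (22/15, 0)
  seg 6: left by d2 = 15 → (-203/15, 0)
  seg 7: up by d4 = 13 → (-203/15, 13)
  seg 8: right by d1 = 3/5 → (-194/15, 13)
  seg 9: left by d7 = 26 → (-584/15, 13)
  seg 10: up by d9 = 676/15 → (-584/15, 871/15)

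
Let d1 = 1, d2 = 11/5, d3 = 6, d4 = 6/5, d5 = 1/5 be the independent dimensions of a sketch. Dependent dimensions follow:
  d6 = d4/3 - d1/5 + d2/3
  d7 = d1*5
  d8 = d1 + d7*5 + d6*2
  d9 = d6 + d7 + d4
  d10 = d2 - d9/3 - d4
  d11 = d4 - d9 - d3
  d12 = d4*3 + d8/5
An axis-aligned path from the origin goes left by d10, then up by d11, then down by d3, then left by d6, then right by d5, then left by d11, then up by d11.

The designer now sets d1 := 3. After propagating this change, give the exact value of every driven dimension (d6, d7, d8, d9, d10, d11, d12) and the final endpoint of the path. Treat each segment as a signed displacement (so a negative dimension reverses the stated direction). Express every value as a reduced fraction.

Apply edit: d1 := 3
  d6 = d4/3 - d1/5 + d2/3 = 8/15
  d7 = d1*5 = 15
  d8 = d1 + d7*5 + d6*2 = 1186/15
  d9 = d6 + d7 + d4 = 251/15
  d10 = d2 - d9/3 - d4 = -206/45
  d11 = d4 - d9 - d3 = -323/15
  d12 = d4*3 + d8/5 = 1456/75
Walk from origin (0, 0):
  seg 1: left by d10 = -206/45 → (206/45, 0)
  seg 2: up by d11 = -323/15 → (206/45, -323/15)
  seg 3: down by d3 = 6 → (206/45, -413/15)
  seg 4: left by d6 = 8/15 → (182/45, -413/15)
  seg 5: right by d5 = 1/5 → (191/45, -413/15)
  seg 6: left by d11 = -323/15 → (232/9, -413/15)
  seg 7: up by d11 = -323/15 → (232/9, -736/15)

d6 = 8/15
d7 = 15
d8 = 1186/15
d9 = 251/15
d10 = -206/45
d11 = -323/15
d12 = 1456/75
endpoint = (232/9, -736/15)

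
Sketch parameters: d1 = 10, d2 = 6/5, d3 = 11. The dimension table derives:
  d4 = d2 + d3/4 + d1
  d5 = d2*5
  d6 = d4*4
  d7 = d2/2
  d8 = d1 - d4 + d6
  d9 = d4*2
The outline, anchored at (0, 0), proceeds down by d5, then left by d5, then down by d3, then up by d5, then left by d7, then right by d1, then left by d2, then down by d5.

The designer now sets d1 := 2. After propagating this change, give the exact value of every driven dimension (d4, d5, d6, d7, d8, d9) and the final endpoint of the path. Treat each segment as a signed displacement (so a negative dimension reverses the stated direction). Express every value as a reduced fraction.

Apply edit: d1 := 2
  d4 = d2 + d3/4 + d1 = 119/20
  d5 = d2*5 = 6
  d6 = d4*4 = 119/5
  d7 = d2/2 = 3/5
  d8 = d1 - d4 + d6 = 397/20
  d9 = d4*2 = 119/10
Walk from origin (0, 0):
  seg 1: down by d5 = 6 → (0, -6)
  seg 2: left by d5 = 6 → (-6, -6)
  seg 3: down by d3 = 11 → (-6, -17)
  seg 4: up by d5 = 6 → (-6, -11)
  seg 5: left by d7 = 3/5 → (-33/5, -11)
  seg 6: right by d1 = 2 → (-23/5, -11)
  seg 7: left by d2 = 6/5 → (-29/5, -11)
  seg 8: down by d5 = 6 → (-29/5, -17)

d4 = 119/20
d5 = 6
d6 = 119/5
d7 = 3/5
d8 = 397/20
d9 = 119/10
endpoint = (-29/5, -17)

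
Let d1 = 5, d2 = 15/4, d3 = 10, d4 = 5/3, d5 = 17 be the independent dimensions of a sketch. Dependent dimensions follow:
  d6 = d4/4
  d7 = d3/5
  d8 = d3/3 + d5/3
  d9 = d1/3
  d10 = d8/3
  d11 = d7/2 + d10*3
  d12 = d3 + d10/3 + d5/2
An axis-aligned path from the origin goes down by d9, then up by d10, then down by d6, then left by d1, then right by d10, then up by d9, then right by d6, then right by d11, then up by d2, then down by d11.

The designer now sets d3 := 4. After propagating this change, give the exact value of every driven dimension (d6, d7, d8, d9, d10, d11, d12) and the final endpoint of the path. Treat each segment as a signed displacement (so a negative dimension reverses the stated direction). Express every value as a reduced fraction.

Apply edit: d3 := 4
  d6 = d4/4 = 5/12
  d7 = d3/5 = 4/5
  d8 = d3/3 + d5/3 = 7
  d9 = d1/3 = 5/3
  d10 = d8/3 = 7/3
  d11 = d7/2 + d10*3 = 37/5
  d12 = d3 + d10/3 + d5/2 = 239/18
Walk from origin (0, 0):
  seg 1: down by d9 = 5/3 → (0, -5/3)
  seg 2: up by d10 = 7/3 → (0, 2/3)
  seg 3: down by d6 = 5/12 → (0, 1/4)
  seg 4: left by d1 = 5 → (-5, 1/4)
  seg 5: right by d10 = 7/3 → (-8/3, 1/4)
  seg 6: up by d9 = 5/3 → (-8/3, 23/12)
  seg 7: right by d6 = 5/12 → (-9/4, 23/12)
  seg 8: right by d11 = 37/5 → (103/20, 23/12)
  seg 9: up by d2 = 15/4 → (103/20, 17/3)
  seg 10: down by d11 = 37/5 → (103/20, -26/15)

d6 = 5/12
d7 = 4/5
d8 = 7
d9 = 5/3
d10 = 7/3
d11 = 37/5
d12 = 239/18
endpoint = (103/20, -26/15)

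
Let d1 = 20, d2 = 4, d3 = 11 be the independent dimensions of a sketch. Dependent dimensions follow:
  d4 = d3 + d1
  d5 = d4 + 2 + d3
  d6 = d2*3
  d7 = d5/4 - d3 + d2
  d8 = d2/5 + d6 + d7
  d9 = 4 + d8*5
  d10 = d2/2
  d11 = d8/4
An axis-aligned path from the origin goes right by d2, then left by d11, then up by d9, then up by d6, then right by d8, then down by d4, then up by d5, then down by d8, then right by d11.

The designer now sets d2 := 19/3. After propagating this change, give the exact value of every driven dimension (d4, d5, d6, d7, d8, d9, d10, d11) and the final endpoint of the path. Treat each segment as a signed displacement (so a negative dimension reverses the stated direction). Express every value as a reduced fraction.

d4 = 31
d5 = 44
d6 = 19
d7 = 19/3
d8 = 133/5
d9 = 137
d10 = 19/6
d11 = 133/20
endpoint = (494/15, 712/5)

Apply edit: d2 := 19/3
  d4 = d3 + d1 = 31
  d5 = d4 + 2 + d3 = 44
  d6 = d2*3 = 19
  d7 = d5/4 - d3 + d2 = 19/3
  d8 = d2/5 + d6 + d7 = 133/5
  d9 = 4 + d8*5 = 137
  d10 = d2/2 = 19/6
  d11 = d8/4 = 133/20
Walk from origin (0, 0):
  seg 1: right by d2 = 19/3 → (19/3, 0)
  seg 2: left by d11 = 133/20 → (-19/60, 0)
  seg 3: up by d9 = 137 → (-19/60, 137)
  seg 4: up by d6 = 19 → (-19/60, 156)
  seg 5: right by d8 = 133/5 → (1577/60, 156)
  seg 6: down by d4 = 31 → (1577/60, 125)
  seg 7: up by d5 = 44 → (1577/60, 169)
  seg 8: down by d8 = 133/5 → (1577/60, 712/5)
  seg 9: right by d11 = 133/20 → (494/15, 712/5)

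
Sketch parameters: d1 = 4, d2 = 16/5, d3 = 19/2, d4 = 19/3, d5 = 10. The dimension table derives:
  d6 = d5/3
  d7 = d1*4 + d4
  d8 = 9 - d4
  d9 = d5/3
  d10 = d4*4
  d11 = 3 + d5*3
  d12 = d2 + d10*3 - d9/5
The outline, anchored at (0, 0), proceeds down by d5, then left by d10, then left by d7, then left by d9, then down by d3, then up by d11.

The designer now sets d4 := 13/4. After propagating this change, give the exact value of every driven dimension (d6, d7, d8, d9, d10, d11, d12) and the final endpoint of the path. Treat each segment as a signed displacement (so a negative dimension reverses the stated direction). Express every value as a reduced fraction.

Apply edit: d4 := 13/4
  d6 = d5/3 = 10/3
  d7 = d1*4 + d4 = 77/4
  d8 = 9 - d4 = 23/4
  d9 = d5/3 = 10/3
  d10 = d4*4 = 13
  d11 = 3 + d5*3 = 33
  d12 = d2 + d10*3 - d9/5 = 623/15
Walk from origin (0, 0):
  seg 1: down by d5 = 10 → (0, -10)
  seg 2: left by d10 = 13 → (-13, -10)
  seg 3: left by d7 = 77/4 → (-129/4, -10)
  seg 4: left by d9 = 10/3 → (-427/12, -10)
  seg 5: down by d3 = 19/2 → (-427/12, -39/2)
  seg 6: up by d11 = 33 → (-427/12, 27/2)

d6 = 10/3
d7 = 77/4
d8 = 23/4
d9 = 10/3
d10 = 13
d11 = 33
d12 = 623/15
endpoint = (-427/12, 27/2)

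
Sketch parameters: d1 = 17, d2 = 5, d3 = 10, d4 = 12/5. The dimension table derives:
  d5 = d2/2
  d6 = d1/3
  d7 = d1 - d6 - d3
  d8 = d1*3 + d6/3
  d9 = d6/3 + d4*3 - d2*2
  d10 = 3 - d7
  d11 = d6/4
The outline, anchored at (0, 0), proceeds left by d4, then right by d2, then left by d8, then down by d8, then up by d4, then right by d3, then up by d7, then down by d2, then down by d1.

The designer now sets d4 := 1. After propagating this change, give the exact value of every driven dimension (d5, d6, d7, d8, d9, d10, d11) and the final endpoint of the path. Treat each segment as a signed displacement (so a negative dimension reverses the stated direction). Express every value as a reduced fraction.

d5 = 5/2
d6 = 17/3
d7 = 4/3
d8 = 476/9
d9 = -46/9
d10 = 5/3
d11 = 17/12
endpoint = (-350/9, -653/9)

Apply edit: d4 := 1
  d5 = d2/2 = 5/2
  d6 = d1/3 = 17/3
  d7 = d1 - d6 - d3 = 4/3
  d8 = d1*3 + d6/3 = 476/9
  d9 = d6/3 + d4*3 - d2*2 = -46/9
  d10 = 3 - d7 = 5/3
  d11 = d6/4 = 17/12
Walk from origin (0, 0):
  seg 1: left by d4 = 1 → (-1, 0)
  seg 2: right by d2 = 5 → (4, 0)
  seg 3: left by d8 = 476/9 → (-440/9, 0)
  seg 4: down by d8 = 476/9 → (-440/9, -476/9)
  seg 5: up by d4 = 1 → (-440/9, -467/9)
  seg 6: right by d3 = 10 → (-350/9, -467/9)
  seg 7: up by d7 = 4/3 → (-350/9, -455/9)
  seg 8: down by d2 = 5 → (-350/9, -500/9)
  seg 9: down by d1 = 17 → (-350/9, -653/9)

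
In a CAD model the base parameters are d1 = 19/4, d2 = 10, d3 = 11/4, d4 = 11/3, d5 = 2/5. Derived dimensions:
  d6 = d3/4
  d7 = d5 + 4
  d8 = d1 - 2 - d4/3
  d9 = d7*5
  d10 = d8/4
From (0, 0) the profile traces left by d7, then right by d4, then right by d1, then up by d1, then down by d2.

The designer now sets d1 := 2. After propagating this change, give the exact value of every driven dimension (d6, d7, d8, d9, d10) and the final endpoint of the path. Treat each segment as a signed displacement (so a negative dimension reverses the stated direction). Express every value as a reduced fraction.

Apply edit: d1 := 2
  d6 = d3/4 = 11/16
  d7 = d5 + 4 = 22/5
  d8 = d1 - 2 - d4/3 = -11/9
  d9 = d7*5 = 22
  d10 = d8/4 = -11/36
Walk from origin (0, 0):
  seg 1: left by d7 = 22/5 → (-22/5, 0)
  seg 2: right by d4 = 11/3 → (-11/15, 0)
  seg 3: right by d1 = 2 → (19/15, 0)
  seg 4: up by d1 = 2 → (19/15, 2)
  seg 5: down by d2 = 10 → (19/15, -8)

d6 = 11/16
d7 = 22/5
d8 = -11/9
d9 = 22
d10 = -11/36
endpoint = (19/15, -8)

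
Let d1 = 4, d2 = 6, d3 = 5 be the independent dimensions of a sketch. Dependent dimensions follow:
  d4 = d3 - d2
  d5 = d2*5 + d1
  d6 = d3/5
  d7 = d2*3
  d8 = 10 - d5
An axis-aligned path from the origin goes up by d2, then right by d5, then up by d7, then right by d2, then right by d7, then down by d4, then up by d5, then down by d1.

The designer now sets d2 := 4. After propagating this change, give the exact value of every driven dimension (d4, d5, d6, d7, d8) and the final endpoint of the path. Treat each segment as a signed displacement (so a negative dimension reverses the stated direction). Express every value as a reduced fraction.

d4 = 1
d5 = 24
d6 = 1
d7 = 12
d8 = -14
endpoint = (40, 35)

Apply edit: d2 := 4
  d4 = d3 - d2 = 1
  d5 = d2*5 + d1 = 24
  d6 = d3/5 = 1
  d7 = d2*3 = 12
  d8 = 10 - d5 = -14
Walk from origin (0, 0):
  seg 1: up by d2 = 4 → (0, 4)
  seg 2: right by d5 = 24 → (24, 4)
  seg 3: up by d7 = 12 → (24, 16)
  seg 4: right by d2 = 4 → (28, 16)
  seg 5: right by d7 = 12 → (40, 16)
  seg 6: down by d4 = 1 → (40, 15)
  seg 7: up by d5 = 24 → (40, 39)
  seg 8: down by d1 = 4 → (40, 35)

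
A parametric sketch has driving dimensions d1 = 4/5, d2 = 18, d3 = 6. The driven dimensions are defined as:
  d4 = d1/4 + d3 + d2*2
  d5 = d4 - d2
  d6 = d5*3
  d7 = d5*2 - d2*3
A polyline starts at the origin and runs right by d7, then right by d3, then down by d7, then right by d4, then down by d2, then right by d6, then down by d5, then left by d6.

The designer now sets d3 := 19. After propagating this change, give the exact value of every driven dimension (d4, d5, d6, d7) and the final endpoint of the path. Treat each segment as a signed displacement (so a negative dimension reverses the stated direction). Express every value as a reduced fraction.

Apply edit: d3 := 19
  d4 = d1/4 + d3 + d2*2 = 276/5
  d5 = d4 - d2 = 186/5
  d6 = d5*3 = 558/5
  d7 = d5*2 - d2*3 = 102/5
Walk from origin (0, 0):
  seg 1: right by d7 = 102/5 → (102/5, 0)
  seg 2: right by d3 = 19 → (197/5, 0)
  seg 3: down by d7 = 102/5 → (197/5, -102/5)
  seg 4: right by d4 = 276/5 → (473/5, -102/5)
  seg 5: down by d2 = 18 → (473/5, -192/5)
  seg 6: right by d6 = 558/5 → (1031/5, -192/5)
  seg 7: down by d5 = 186/5 → (1031/5, -378/5)
  seg 8: left by d6 = 558/5 → (473/5, -378/5)

d4 = 276/5
d5 = 186/5
d6 = 558/5
d7 = 102/5
endpoint = (473/5, -378/5)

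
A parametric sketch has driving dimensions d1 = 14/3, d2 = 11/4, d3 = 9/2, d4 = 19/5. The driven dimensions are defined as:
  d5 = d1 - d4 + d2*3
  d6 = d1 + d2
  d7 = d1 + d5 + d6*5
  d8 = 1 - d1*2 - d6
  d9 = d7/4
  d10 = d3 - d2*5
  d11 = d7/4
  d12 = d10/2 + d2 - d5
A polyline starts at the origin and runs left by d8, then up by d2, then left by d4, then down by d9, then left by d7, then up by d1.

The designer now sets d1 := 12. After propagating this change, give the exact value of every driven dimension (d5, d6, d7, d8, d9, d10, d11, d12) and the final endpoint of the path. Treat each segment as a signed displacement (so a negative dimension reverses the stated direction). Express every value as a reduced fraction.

Apply edit: d1 := 12
  d5 = d1 - d4 + d2*3 = 329/20
  d6 = d1 + d2 = 59/4
  d7 = d1 + d5 + d6*5 = 511/5
  d8 = 1 - d1*2 - d6 = -151/4
  d9 = d7/4 = 511/20
  d10 = d3 - d2*5 = -37/4
  d11 = d7/4 = 511/20
  d12 = d10/2 + d2 - d5 = -733/40
Walk from origin (0, 0):
  seg 1: left by d8 = -151/4 → (151/4, 0)
  seg 2: up by d2 = 11/4 → (151/4, 11/4)
  seg 3: left by d4 = 19/5 → (679/20, 11/4)
  seg 4: down by d9 = 511/20 → (679/20, -114/5)
  seg 5: left by d7 = 511/5 → (-273/4, -114/5)
  seg 6: up by d1 = 12 → (-273/4, -54/5)

d5 = 329/20
d6 = 59/4
d7 = 511/5
d8 = -151/4
d9 = 511/20
d10 = -37/4
d11 = 511/20
d12 = -733/40
endpoint = (-273/4, -54/5)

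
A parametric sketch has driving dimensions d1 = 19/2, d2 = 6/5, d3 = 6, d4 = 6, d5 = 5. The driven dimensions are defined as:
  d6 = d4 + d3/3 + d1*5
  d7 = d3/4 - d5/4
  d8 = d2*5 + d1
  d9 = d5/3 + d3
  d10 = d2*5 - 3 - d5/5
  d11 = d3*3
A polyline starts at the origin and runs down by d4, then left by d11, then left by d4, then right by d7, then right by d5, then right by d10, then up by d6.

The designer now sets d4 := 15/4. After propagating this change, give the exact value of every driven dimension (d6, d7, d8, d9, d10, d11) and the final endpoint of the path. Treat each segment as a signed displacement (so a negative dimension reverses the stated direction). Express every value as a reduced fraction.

Apply edit: d4 := 15/4
  d6 = d4 + d3/3 + d1*5 = 213/4
  d7 = d3/4 - d5/4 = 1/4
  d8 = d2*5 + d1 = 31/2
  d9 = d5/3 + d3 = 23/3
  d10 = d2*5 - 3 - d5/5 = 2
  d11 = d3*3 = 18
Walk from origin (0, 0):
  seg 1: down by d4 = 15/4 → (0, -15/4)
  seg 2: left by d11 = 18 → (-18, -15/4)
  seg 3: left by d4 = 15/4 → (-87/4, -15/4)
  seg 4: right by d7 = 1/4 → (-43/2, -15/4)
  seg 5: right by d5 = 5 → (-33/2, -15/4)
  seg 6: right by d10 = 2 → (-29/2, -15/4)
  seg 7: up by d6 = 213/4 → (-29/2, 99/2)

d6 = 213/4
d7 = 1/4
d8 = 31/2
d9 = 23/3
d10 = 2
d11 = 18
endpoint = (-29/2, 99/2)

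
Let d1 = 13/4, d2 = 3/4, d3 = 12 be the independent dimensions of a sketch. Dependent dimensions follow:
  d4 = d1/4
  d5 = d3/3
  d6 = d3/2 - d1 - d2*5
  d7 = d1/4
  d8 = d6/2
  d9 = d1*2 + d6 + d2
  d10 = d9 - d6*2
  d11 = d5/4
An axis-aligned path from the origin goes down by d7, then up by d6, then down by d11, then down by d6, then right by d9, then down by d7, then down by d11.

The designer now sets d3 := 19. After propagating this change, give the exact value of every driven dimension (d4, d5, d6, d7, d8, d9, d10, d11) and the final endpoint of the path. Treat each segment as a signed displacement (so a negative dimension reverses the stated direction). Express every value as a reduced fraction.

d4 = 13/16
d5 = 19/3
d6 = 5/2
d7 = 13/16
d8 = 5/4
d9 = 39/4
d10 = 19/4
d11 = 19/12
endpoint = (39/4, -115/24)

Apply edit: d3 := 19
  d4 = d1/4 = 13/16
  d5 = d3/3 = 19/3
  d6 = d3/2 - d1 - d2*5 = 5/2
  d7 = d1/4 = 13/16
  d8 = d6/2 = 5/4
  d9 = d1*2 + d6 + d2 = 39/4
  d10 = d9 - d6*2 = 19/4
  d11 = d5/4 = 19/12
Walk from origin (0, 0):
  seg 1: down by d7 = 13/16 → (0, -13/16)
  seg 2: up by d6 = 5/2 → (0, 27/16)
  seg 3: down by d11 = 19/12 → (0, 5/48)
  seg 4: down by d6 = 5/2 → (0, -115/48)
  seg 5: right by d9 = 39/4 → (39/4, -115/48)
  seg 6: down by d7 = 13/16 → (39/4, -77/24)
  seg 7: down by d11 = 19/12 → (39/4, -115/24)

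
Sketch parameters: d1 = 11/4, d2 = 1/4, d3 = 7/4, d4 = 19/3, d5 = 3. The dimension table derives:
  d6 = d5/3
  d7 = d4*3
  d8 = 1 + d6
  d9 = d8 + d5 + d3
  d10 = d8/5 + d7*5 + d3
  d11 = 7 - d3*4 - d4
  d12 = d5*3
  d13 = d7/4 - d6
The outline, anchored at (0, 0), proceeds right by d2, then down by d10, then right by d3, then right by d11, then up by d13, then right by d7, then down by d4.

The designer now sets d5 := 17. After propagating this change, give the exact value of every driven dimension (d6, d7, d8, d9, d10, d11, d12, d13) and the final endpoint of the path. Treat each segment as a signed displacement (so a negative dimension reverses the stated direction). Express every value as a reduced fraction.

Apply edit: d5 := 17
  d6 = d5/3 = 17/3
  d7 = d4*3 = 19
  d8 = 1 + d6 = 20/3
  d9 = d8 + d5 + d3 = 305/12
  d10 = d8/5 + d7*5 + d3 = 1177/12
  d11 = 7 - d3*4 - d4 = -19/3
  d12 = d5*3 = 51
  d13 = d7/4 - d6 = -11/12
Walk from origin (0, 0):
  seg 1: right by d2 = 1/4 → (1/4, 0)
  seg 2: down by d10 = 1177/12 → (1/4, -1177/12)
  seg 3: right by d3 = 7/4 → (2, -1177/12)
  seg 4: right by d11 = -19/3 → (-13/3, -1177/12)
  seg 5: up by d13 = -11/12 → (-13/3, -99)
  seg 6: right by d7 = 19 → (44/3, -99)
  seg 7: down by d4 = 19/3 → (44/3, -316/3)

d6 = 17/3
d7 = 19
d8 = 20/3
d9 = 305/12
d10 = 1177/12
d11 = -19/3
d12 = 51
d13 = -11/12
endpoint = (44/3, -316/3)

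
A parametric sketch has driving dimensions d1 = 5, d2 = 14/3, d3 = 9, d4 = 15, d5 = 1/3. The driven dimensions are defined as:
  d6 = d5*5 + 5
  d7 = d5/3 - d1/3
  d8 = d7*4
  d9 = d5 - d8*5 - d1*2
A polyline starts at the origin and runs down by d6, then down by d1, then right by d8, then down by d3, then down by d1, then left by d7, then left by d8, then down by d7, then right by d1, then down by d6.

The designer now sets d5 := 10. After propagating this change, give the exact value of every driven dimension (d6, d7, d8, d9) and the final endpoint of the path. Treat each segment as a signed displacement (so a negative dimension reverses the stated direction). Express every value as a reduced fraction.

d6 = 55
d7 = 5/3
d8 = 20/3
d9 = -100/3
endpoint = (10/3, -392/3)

Apply edit: d5 := 10
  d6 = d5*5 + 5 = 55
  d7 = d5/3 - d1/3 = 5/3
  d8 = d7*4 = 20/3
  d9 = d5 - d8*5 - d1*2 = -100/3
Walk from origin (0, 0):
  seg 1: down by d6 = 55 → (0, -55)
  seg 2: down by d1 = 5 → (0, -60)
  seg 3: right by d8 = 20/3 → (20/3, -60)
  seg 4: down by d3 = 9 → (20/3, -69)
  seg 5: down by d1 = 5 → (20/3, -74)
  seg 6: left by d7 = 5/3 → (5, -74)
  seg 7: left by d8 = 20/3 → (-5/3, -74)
  seg 8: down by d7 = 5/3 → (-5/3, -227/3)
  seg 9: right by d1 = 5 → (10/3, -227/3)
  seg 10: down by d6 = 55 → (10/3, -392/3)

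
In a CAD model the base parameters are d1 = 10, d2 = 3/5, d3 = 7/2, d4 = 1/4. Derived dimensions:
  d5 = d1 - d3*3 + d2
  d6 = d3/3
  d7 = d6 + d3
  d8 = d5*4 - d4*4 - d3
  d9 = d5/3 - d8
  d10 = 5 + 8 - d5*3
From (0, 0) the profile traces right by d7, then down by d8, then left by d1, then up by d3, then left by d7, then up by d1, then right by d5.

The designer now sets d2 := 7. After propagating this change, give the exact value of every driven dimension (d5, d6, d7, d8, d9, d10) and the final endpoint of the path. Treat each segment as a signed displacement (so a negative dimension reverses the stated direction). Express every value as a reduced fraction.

d5 = 13/2
d6 = 7/6
d7 = 14/3
d8 = 43/2
d9 = -58/3
d10 = -13/2
endpoint = (-7/2, -8)

Apply edit: d2 := 7
  d5 = d1 - d3*3 + d2 = 13/2
  d6 = d3/3 = 7/6
  d7 = d6 + d3 = 14/3
  d8 = d5*4 - d4*4 - d3 = 43/2
  d9 = d5/3 - d8 = -58/3
  d10 = 5 + 8 - d5*3 = -13/2
Walk from origin (0, 0):
  seg 1: right by d7 = 14/3 → (14/3, 0)
  seg 2: down by d8 = 43/2 → (14/3, -43/2)
  seg 3: left by d1 = 10 → (-16/3, -43/2)
  seg 4: up by d3 = 7/2 → (-16/3, -18)
  seg 5: left by d7 = 14/3 → (-10, -18)
  seg 6: up by d1 = 10 → (-10, -8)
  seg 7: right by d5 = 13/2 → (-7/2, -8)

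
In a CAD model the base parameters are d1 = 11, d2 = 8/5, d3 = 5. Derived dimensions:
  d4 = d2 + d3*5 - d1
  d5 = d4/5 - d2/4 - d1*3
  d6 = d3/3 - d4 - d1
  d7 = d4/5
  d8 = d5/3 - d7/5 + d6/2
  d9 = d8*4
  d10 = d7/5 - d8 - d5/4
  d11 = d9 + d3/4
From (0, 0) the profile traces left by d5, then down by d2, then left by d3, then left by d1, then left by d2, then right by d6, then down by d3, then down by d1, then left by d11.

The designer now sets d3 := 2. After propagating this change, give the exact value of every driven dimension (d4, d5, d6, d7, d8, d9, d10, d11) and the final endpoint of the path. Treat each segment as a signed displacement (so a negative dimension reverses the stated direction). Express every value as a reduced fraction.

d4 = 3/5
d5 = -832/25
d6 = -164/15
d7 = 3/25
d8 = -2073/125
d9 = -8292/125
d10 = 3116/125
d11 = -16459/250
endpoint = (55187/750, -73/5)

Apply edit: d3 := 2
  d4 = d2 + d3*5 - d1 = 3/5
  d5 = d4/5 - d2/4 - d1*3 = -832/25
  d6 = d3/3 - d4 - d1 = -164/15
  d7 = d4/5 = 3/25
  d8 = d5/3 - d7/5 + d6/2 = -2073/125
  d9 = d8*4 = -8292/125
  d10 = d7/5 - d8 - d5/4 = 3116/125
  d11 = d9 + d3/4 = -16459/250
Walk from origin (0, 0):
  seg 1: left by d5 = -832/25 → (832/25, 0)
  seg 2: down by d2 = 8/5 → (832/25, -8/5)
  seg 3: left by d3 = 2 → (782/25, -8/5)
  seg 4: left by d1 = 11 → (507/25, -8/5)
  seg 5: left by d2 = 8/5 → (467/25, -8/5)
  seg 6: right by d6 = -164/15 → (581/75, -8/5)
  seg 7: down by d3 = 2 → (581/75, -18/5)
  seg 8: down by d1 = 11 → (581/75, -73/5)
  seg 9: left by d11 = -16459/250 → (55187/750, -73/5)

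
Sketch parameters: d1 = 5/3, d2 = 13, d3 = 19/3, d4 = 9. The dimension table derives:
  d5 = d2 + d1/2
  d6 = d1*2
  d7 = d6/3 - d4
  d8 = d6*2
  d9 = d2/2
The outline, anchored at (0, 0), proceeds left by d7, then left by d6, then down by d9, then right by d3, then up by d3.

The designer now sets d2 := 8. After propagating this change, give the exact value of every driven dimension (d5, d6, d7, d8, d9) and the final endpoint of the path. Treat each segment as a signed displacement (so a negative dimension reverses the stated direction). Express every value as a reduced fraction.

d5 = 53/6
d6 = 10/3
d7 = -71/9
d8 = 20/3
d9 = 4
endpoint = (98/9, 7/3)

Apply edit: d2 := 8
  d5 = d2 + d1/2 = 53/6
  d6 = d1*2 = 10/3
  d7 = d6/3 - d4 = -71/9
  d8 = d6*2 = 20/3
  d9 = d2/2 = 4
Walk from origin (0, 0):
  seg 1: left by d7 = -71/9 → (71/9, 0)
  seg 2: left by d6 = 10/3 → (41/9, 0)
  seg 3: down by d9 = 4 → (41/9, -4)
  seg 4: right by d3 = 19/3 → (98/9, -4)
  seg 5: up by d3 = 19/3 → (98/9, 7/3)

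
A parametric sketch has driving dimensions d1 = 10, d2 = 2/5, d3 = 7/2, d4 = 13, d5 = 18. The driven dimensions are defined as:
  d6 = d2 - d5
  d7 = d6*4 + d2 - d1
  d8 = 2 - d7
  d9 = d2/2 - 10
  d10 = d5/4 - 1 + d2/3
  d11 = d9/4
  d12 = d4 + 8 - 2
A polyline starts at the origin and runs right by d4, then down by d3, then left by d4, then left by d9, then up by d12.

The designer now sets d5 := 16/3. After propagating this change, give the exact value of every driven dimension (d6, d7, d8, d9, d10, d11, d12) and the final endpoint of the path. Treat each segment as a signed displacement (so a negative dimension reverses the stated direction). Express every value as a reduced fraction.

d6 = -74/15
d7 = -88/3
d8 = 94/3
d9 = -49/5
d10 = 7/15
d11 = -49/20
d12 = 19
endpoint = (49/5, 31/2)

Apply edit: d5 := 16/3
  d6 = d2 - d5 = -74/15
  d7 = d6*4 + d2 - d1 = -88/3
  d8 = 2 - d7 = 94/3
  d9 = d2/2 - 10 = -49/5
  d10 = d5/4 - 1 + d2/3 = 7/15
  d11 = d9/4 = -49/20
  d12 = d4 + 8 - 2 = 19
Walk from origin (0, 0):
  seg 1: right by d4 = 13 → (13, 0)
  seg 2: down by d3 = 7/2 → (13, -7/2)
  seg 3: left by d4 = 13 → (0, -7/2)
  seg 4: left by d9 = -49/5 → (49/5, -7/2)
  seg 5: up by d12 = 19 → (49/5, 31/2)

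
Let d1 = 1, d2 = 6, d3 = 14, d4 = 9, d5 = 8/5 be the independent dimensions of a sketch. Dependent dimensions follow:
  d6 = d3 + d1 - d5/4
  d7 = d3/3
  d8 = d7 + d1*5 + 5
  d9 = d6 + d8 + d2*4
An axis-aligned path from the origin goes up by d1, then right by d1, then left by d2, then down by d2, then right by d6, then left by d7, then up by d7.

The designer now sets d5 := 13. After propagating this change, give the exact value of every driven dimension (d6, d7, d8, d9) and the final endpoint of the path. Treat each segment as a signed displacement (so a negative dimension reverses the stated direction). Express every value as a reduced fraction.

d6 = 47/4
d7 = 14/3
d8 = 44/3
d9 = 605/12
endpoint = (25/12, -1/3)

Apply edit: d5 := 13
  d6 = d3 + d1 - d5/4 = 47/4
  d7 = d3/3 = 14/3
  d8 = d7 + d1*5 + 5 = 44/3
  d9 = d6 + d8 + d2*4 = 605/12
Walk from origin (0, 0):
  seg 1: up by d1 = 1 → (0, 1)
  seg 2: right by d1 = 1 → (1, 1)
  seg 3: left by d2 = 6 → (-5, 1)
  seg 4: down by d2 = 6 → (-5, -5)
  seg 5: right by d6 = 47/4 → (27/4, -5)
  seg 6: left by d7 = 14/3 → (25/12, -5)
  seg 7: up by d7 = 14/3 → (25/12, -1/3)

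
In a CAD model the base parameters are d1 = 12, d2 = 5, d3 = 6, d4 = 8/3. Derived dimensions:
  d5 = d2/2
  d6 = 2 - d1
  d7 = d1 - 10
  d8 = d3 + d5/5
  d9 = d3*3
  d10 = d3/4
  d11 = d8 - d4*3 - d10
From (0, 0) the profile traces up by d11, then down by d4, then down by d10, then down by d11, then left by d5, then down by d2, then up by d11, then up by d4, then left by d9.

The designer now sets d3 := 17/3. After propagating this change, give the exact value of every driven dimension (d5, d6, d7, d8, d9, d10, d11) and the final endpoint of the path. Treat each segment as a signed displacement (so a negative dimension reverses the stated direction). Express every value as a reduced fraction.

d5 = 5/2
d6 = -10
d7 = 2
d8 = 37/6
d9 = 17
d10 = 17/12
d11 = -13/4
endpoint = (-39/2, -29/3)

Apply edit: d3 := 17/3
  d5 = d2/2 = 5/2
  d6 = 2 - d1 = -10
  d7 = d1 - 10 = 2
  d8 = d3 + d5/5 = 37/6
  d9 = d3*3 = 17
  d10 = d3/4 = 17/12
  d11 = d8 - d4*3 - d10 = -13/4
Walk from origin (0, 0):
  seg 1: up by d11 = -13/4 → (0, -13/4)
  seg 2: down by d4 = 8/3 → (0, -71/12)
  seg 3: down by d10 = 17/12 → (0, -22/3)
  seg 4: down by d11 = -13/4 → (0, -49/12)
  seg 5: left by d5 = 5/2 → (-5/2, -49/12)
  seg 6: down by d2 = 5 → (-5/2, -109/12)
  seg 7: up by d11 = -13/4 → (-5/2, -37/3)
  seg 8: up by d4 = 8/3 → (-5/2, -29/3)
  seg 9: left by d9 = 17 → (-39/2, -29/3)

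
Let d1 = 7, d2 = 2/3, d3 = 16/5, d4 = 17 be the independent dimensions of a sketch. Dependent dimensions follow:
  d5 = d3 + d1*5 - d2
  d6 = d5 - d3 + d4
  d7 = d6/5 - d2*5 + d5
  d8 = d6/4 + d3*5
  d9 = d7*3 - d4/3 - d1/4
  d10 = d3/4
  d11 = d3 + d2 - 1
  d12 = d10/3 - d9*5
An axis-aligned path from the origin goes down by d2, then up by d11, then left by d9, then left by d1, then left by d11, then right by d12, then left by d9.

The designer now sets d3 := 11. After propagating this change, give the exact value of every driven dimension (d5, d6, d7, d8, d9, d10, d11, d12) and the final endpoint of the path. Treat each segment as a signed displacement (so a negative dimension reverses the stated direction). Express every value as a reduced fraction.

d5 = 136/3
d6 = 154/3
d7 = 784/15
d8 = 407/6
d9 = 8963/60
d10 = 11/4
d11 = 32/3
d12 = -746
endpoint = (-31873/30, 10)

Apply edit: d3 := 11
  d5 = d3 + d1*5 - d2 = 136/3
  d6 = d5 - d3 + d4 = 154/3
  d7 = d6/5 - d2*5 + d5 = 784/15
  d8 = d6/4 + d3*5 = 407/6
  d9 = d7*3 - d4/3 - d1/4 = 8963/60
  d10 = d3/4 = 11/4
  d11 = d3 + d2 - 1 = 32/3
  d12 = d10/3 - d9*5 = -746
Walk from origin (0, 0):
  seg 1: down by d2 = 2/3 → (0, -2/3)
  seg 2: up by d11 = 32/3 → (0, 10)
  seg 3: left by d9 = 8963/60 → (-8963/60, 10)
  seg 4: left by d1 = 7 → (-9383/60, 10)
  seg 5: left by d11 = 32/3 → (-3341/20, 10)
  seg 6: right by d12 = -746 → (-18261/20, 10)
  seg 7: left by d9 = 8963/60 → (-31873/30, 10)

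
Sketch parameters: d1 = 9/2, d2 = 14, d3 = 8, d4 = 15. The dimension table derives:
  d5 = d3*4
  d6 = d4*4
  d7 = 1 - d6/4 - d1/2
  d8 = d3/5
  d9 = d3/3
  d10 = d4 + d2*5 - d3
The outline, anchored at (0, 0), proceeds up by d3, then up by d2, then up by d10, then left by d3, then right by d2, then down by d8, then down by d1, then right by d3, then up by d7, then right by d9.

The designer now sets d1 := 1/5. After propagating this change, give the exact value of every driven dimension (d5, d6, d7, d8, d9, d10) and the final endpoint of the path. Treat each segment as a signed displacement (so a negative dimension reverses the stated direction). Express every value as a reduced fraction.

Apply edit: d1 := 1/5
  d5 = d3*4 = 32
  d6 = d4*4 = 60
  d7 = 1 - d6/4 - d1/2 = -141/10
  d8 = d3/5 = 8/5
  d9 = d3/3 = 8/3
  d10 = d4 + d2*5 - d3 = 77
Walk from origin (0, 0):
  seg 1: up by d3 = 8 → (0, 8)
  seg 2: up by d2 = 14 → (0, 22)
  seg 3: up by d10 = 77 → (0, 99)
  seg 4: left by d3 = 8 → (-8, 99)
  seg 5: right by d2 = 14 → (6, 99)
  seg 6: down by d8 = 8/5 → (6, 487/5)
  seg 7: down by d1 = 1/5 → (6, 486/5)
  seg 8: right by d3 = 8 → (14, 486/5)
  seg 9: up by d7 = -141/10 → (14, 831/10)
  seg 10: right by d9 = 8/3 → (50/3, 831/10)

d5 = 32
d6 = 60
d7 = -141/10
d8 = 8/5
d9 = 8/3
d10 = 77
endpoint = (50/3, 831/10)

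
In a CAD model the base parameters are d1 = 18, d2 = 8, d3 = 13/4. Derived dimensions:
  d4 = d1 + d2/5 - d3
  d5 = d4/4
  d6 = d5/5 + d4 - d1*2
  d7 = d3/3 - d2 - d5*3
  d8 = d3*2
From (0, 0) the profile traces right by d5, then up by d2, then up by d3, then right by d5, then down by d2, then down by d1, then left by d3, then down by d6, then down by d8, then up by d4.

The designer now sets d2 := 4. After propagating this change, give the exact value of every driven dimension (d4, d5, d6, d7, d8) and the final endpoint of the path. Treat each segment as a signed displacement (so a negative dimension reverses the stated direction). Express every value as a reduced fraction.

Apply edit: d2 := 4
  d4 = d1 + d2/5 - d3 = 311/20
  d5 = d4/4 = 311/80
  d6 = d5/5 + d4 - d1*2 = -7869/400
  d7 = d3/3 - d2 - d5*3 = -3499/240
  d8 = d3*2 = 13/2
Walk from origin (0, 0):
  seg 1: right by d5 = 311/80 → (311/80, 0)
  seg 2: up by d2 = 4 → (311/80, 4)
  seg 3: up by d3 = 13/4 → (311/80, 29/4)
  seg 4: right by d5 = 311/80 → (311/40, 29/4)
  seg 5: down by d2 = 4 → (311/40, 13/4)
  seg 6: down by d1 = 18 → (311/40, -59/4)
  seg 7: left by d3 = 13/4 → (181/40, -59/4)
  seg 8: down by d6 = -7869/400 → (181/40, 1969/400)
  seg 9: down by d8 = 13/2 → (181/40, -631/400)
  seg 10: up by d4 = 311/20 → (181/40, 5589/400)

d4 = 311/20
d5 = 311/80
d6 = -7869/400
d7 = -3499/240
d8 = 13/2
endpoint = (181/40, 5589/400)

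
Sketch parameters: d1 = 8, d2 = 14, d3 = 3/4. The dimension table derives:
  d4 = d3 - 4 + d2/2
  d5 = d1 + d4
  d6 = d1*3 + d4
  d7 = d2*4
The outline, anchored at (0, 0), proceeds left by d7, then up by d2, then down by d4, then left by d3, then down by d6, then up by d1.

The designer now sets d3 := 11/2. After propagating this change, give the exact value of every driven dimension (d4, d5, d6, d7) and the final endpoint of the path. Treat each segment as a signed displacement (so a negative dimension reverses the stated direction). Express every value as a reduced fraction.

d4 = 17/2
d5 = 33/2
d6 = 65/2
d7 = 56
endpoint = (-123/2, -19)

Apply edit: d3 := 11/2
  d4 = d3 - 4 + d2/2 = 17/2
  d5 = d1 + d4 = 33/2
  d6 = d1*3 + d4 = 65/2
  d7 = d2*4 = 56
Walk from origin (0, 0):
  seg 1: left by d7 = 56 → (-56, 0)
  seg 2: up by d2 = 14 → (-56, 14)
  seg 3: down by d4 = 17/2 → (-56, 11/2)
  seg 4: left by d3 = 11/2 → (-123/2, 11/2)
  seg 5: down by d6 = 65/2 → (-123/2, -27)
  seg 6: up by d1 = 8 → (-123/2, -19)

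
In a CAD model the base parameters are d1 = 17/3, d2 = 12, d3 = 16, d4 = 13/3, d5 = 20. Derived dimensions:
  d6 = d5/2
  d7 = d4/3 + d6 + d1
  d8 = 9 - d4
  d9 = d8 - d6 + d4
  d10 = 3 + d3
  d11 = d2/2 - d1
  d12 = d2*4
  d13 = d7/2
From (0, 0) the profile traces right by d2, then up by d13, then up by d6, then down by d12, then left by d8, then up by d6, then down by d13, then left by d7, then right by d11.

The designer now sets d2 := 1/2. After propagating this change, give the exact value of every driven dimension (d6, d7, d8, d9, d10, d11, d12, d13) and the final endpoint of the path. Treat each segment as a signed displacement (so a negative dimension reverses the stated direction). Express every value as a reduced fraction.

d6 = 10
d7 = 154/9
d8 = 14/3
d9 = -1
d10 = 19
d11 = -65/12
d12 = 2
d13 = 77/9
endpoint = (-961/36, 18)

Apply edit: d2 := 1/2
  d6 = d5/2 = 10
  d7 = d4/3 + d6 + d1 = 154/9
  d8 = 9 - d4 = 14/3
  d9 = d8 - d6 + d4 = -1
  d10 = 3 + d3 = 19
  d11 = d2/2 - d1 = -65/12
  d12 = d2*4 = 2
  d13 = d7/2 = 77/9
Walk from origin (0, 0):
  seg 1: right by d2 = 1/2 → (1/2, 0)
  seg 2: up by d13 = 77/9 → (1/2, 77/9)
  seg 3: up by d6 = 10 → (1/2, 167/9)
  seg 4: down by d12 = 2 → (1/2, 149/9)
  seg 5: left by d8 = 14/3 → (-25/6, 149/9)
  seg 6: up by d6 = 10 → (-25/6, 239/9)
  seg 7: down by d13 = 77/9 → (-25/6, 18)
  seg 8: left by d7 = 154/9 → (-383/18, 18)
  seg 9: right by d11 = -65/12 → (-961/36, 18)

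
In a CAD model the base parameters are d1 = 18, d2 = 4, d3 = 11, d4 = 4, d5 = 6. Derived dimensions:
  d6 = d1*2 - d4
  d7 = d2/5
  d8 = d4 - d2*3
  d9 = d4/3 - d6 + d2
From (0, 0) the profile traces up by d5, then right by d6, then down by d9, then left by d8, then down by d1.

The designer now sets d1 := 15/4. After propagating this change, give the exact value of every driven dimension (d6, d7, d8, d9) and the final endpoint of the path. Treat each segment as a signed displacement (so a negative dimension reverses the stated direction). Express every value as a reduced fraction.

d6 = 7/2
d7 = 4/5
d8 = -8
d9 = 11/6
endpoint = (23/2, 5/12)

Apply edit: d1 := 15/4
  d6 = d1*2 - d4 = 7/2
  d7 = d2/5 = 4/5
  d8 = d4 - d2*3 = -8
  d9 = d4/3 - d6 + d2 = 11/6
Walk from origin (0, 0):
  seg 1: up by d5 = 6 → (0, 6)
  seg 2: right by d6 = 7/2 → (7/2, 6)
  seg 3: down by d9 = 11/6 → (7/2, 25/6)
  seg 4: left by d8 = -8 → (23/2, 25/6)
  seg 5: down by d1 = 15/4 → (23/2, 5/12)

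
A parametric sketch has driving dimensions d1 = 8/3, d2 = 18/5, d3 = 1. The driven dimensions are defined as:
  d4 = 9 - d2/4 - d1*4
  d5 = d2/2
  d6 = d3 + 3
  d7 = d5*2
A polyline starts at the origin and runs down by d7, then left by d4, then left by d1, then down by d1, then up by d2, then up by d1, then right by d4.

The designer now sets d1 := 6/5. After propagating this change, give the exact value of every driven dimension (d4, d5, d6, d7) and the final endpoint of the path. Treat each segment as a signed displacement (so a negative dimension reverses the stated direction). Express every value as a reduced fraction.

d4 = 33/10
d5 = 9/5
d6 = 4
d7 = 18/5
endpoint = (-6/5, 0)

Apply edit: d1 := 6/5
  d4 = 9 - d2/4 - d1*4 = 33/10
  d5 = d2/2 = 9/5
  d6 = d3 + 3 = 4
  d7 = d5*2 = 18/5
Walk from origin (0, 0):
  seg 1: down by d7 = 18/5 → (0, -18/5)
  seg 2: left by d4 = 33/10 → (-33/10, -18/5)
  seg 3: left by d1 = 6/5 → (-9/2, -18/5)
  seg 4: down by d1 = 6/5 → (-9/2, -24/5)
  seg 5: up by d2 = 18/5 → (-9/2, -6/5)
  seg 6: up by d1 = 6/5 → (-9/2, 0)
  seg 7: right by d4 = 33/10 → (-6/5, 0)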